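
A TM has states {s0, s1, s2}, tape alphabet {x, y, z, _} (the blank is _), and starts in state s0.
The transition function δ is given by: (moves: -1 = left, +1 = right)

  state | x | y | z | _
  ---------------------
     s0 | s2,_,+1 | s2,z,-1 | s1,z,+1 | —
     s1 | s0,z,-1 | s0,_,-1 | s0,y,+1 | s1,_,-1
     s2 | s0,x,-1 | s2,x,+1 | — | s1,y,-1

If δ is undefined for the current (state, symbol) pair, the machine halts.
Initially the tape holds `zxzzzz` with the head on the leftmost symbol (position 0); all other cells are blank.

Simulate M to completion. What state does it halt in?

s0

s0 | [z]xzzzz_   read z → write z, move +1, go to s1
s1 | z[x]zzzz_   read x → write z, move -1, go to s0
s0 | [z]zzzzz_   read z → write z, move +1, go to s1
s1 | z[z]zzzz_   read z → write y, move +1, go to s0
s0 | zy[z]zzz_   read z → write z, move +1, go to s1
s1 | zyz[z]zz_   read z → write y, move +1, go to s0
s0 | zyzy[z]z_   read z → write z, move +1, go to s1
s1 | zyzyz[z]_   read z → write y, move +1, go to s0
s0 | zyzyzy[_]
No transition is defined for (s0, _); M halts in state s0.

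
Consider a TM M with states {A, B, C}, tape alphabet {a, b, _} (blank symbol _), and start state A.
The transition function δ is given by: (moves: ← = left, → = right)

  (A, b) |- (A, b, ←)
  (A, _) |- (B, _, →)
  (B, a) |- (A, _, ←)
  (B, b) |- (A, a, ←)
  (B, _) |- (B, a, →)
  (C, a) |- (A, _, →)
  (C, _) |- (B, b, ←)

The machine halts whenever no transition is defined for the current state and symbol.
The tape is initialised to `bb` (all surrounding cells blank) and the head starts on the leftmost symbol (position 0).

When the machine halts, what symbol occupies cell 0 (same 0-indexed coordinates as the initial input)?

state=A head=0 tape=_[b]b   (A,b)→(A,b,←)
state=A head=-1 tape=[_]bb   (A,_)→(B,_,→)
state=B head=0 tape=_[b]b   (B,b)→(A,a,←)
state=A head=-1 tape=[_]ab   (A,_)→(B,_,→)
state=B head=0 tape=_[a]b   (B,a)→(A,_,←)
state=A head=-1 tape=[_]_b   (A,_)→(B,_,→)
state=B head=0 tape=_[_]b   (B,_)→(B,a,→)
state=B head=1 tape=_a[b]   (B,b)→(A,a,←)
state=A head=0 tape=_[a]a
Cell 0 holds a when M halts.

a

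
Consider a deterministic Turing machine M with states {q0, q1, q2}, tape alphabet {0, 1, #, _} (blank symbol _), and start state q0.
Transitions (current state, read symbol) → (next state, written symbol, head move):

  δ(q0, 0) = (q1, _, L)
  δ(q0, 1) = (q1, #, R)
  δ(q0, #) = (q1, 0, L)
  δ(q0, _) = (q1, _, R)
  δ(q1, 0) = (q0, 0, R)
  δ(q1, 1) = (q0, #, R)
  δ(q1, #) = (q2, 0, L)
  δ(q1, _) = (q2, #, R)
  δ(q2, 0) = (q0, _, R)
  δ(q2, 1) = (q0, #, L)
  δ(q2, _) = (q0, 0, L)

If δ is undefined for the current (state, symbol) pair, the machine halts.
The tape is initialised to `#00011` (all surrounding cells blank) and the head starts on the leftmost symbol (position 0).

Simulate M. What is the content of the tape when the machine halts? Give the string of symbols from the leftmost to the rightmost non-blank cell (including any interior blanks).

state=q0 head=0 tape=___[#]00011__   (q0,#)→(q1,0,L)
state=q1 head=-1 tape=__[_]000011__   (q1,_)→(q2,#,R)
state=q2 head=0 tape=__#[0]00011__   (q2,0)→(q0,_,R)
state=q0 head=1 tape=__#_[0]0011__   (q0,0)→(q1,_,L)
state=q1 head=0 tape=__#[_]_0011__   (q1,_)→(q2,#,R)
state=q2 head=1 tape=__##[_]0011__   (q2,_)→(q0,0,L)
state=q0 head=0 tape=__#[#]00011__   (q0,#)→(q1,0,L)
state=q1 head=-1 tape=__[#]000011__   (q1,#)→(q2,0,L)
state=q2 head=-2 tape=_[_]0000011__   (q2,_)→(q0,0,L)
state=q0 head=-3 tape=[_]00000011__   (q0,_)→(q1,_,R)
state=q1 head=-2 tape=_[0]0000011__   (q1,0)→(q0,0,R)
state=q0 head=-1 tape=_0[0]000011__   (q0,0)→(q1,_,L)
state=q1 head=-2 tape=_[0]_000011__   (q1,0)→(q0,0,R)
state=q0 head=-1 tape=_0[_]000011__   (q0,_)→(q1,_,R)
state=q1 head=0 tape=_0_[0]00011__   (q1,0)→(q0,0,R)
state=q0 head=1 tape=_0_0[0]0011__   (q0,0)→(q1,_,L)
state=q1 head=0 tape=_0_[0]_0011__   (q1,0)→(q0,0,R)
state=q0 head=1 tape=_0_0[_]0011__   (q0,_)→(q1,_,R)
state=q1 head=2 tape=_0_0_[0]011__   (q1,0)→(q0,0,R)
state=q0 head=3 tape=_0_0_0[0]11__   (q0,0)→(q1,_,L)
state=q1 head=2 tape=_0_0_[0]_11__   (q1,0)→(q0,0,R)
state=q0 head=3 tape=_0_0_0[_]11__   (q0,_)→(q1,_,R)
state=q1 head=4 tape=_0_0_0_[1]1__   (q1,1)→(q0,#,R)
state=q0 head=5 tape=_0_0_0_#[1]__   (q0,1)→(q1,#,R)
state=q1 head=6 tape=_0_0_0_##[_]_   (q1,_)→(q2,#,R)
state=q2 head=7 tape=_0_0_0_###[_]   (q2,_)→(q0,0,L)
state=q0 head=6 tape=_0_0_0_##[#]0   (q0,#)→(q1,0,L)
state=q1 head=5 tape=_0_0_0_#[#]00   (q1,#)→(q2,0,L)
state=q2 head=4 tape=_0_0_0_[#]000
The non-blank tape span at halt is 0_0_0_#000.

0_0_0_#000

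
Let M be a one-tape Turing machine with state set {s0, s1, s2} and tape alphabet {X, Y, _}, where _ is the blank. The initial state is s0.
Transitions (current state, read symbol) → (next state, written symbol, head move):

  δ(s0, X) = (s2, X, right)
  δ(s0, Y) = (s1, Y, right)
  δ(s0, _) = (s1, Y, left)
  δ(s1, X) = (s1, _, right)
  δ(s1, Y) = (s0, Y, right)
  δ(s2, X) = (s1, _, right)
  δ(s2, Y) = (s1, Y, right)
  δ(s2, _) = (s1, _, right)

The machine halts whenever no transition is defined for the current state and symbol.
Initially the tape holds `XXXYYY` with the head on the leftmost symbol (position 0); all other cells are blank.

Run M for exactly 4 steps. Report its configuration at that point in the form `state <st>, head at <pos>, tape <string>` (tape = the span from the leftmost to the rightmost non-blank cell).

state=s0 head=0 tape=[X]XXYYY   (s0,X)→(s2,X,right)
state=s2 head=1 tape=X[X]XYYY   (s2,X)→(s1,_,right)
state=s1 head=2 tape=X_[X]YYY   (s1,X)→(s1,_,right)
state=s1 head=3 tape=X__[Y]YY   (s1,Y)→(s0,Y,right)
state=s0 head=4 tape=X__Y[Y]Y
After 4 steps: state s0, head at 4, tape X__YYY.

state s0, head at 4, tape X__YYY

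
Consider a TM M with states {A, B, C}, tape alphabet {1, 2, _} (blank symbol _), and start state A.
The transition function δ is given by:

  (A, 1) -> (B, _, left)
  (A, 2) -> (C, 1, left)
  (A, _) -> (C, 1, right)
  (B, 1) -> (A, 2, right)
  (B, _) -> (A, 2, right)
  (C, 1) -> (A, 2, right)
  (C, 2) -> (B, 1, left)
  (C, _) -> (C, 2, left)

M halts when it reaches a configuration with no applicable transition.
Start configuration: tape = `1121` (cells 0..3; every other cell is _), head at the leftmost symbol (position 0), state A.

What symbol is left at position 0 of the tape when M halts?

A | _[1]121   read 1 → write _, move left, go to B
B | [_]_121   read _ → write 2, move right, go to A
A | 2[_]121   read _ → write 1, move right, go to C
C | 21[1]21   read 1 → write 2, move right, go to A
A | 212[2]1   read 2 → write 1, move left, go to C
C | 21[2]11   read 2 → write 1, move left, go to B
B | 2[1]111   read 1 → write 2, move right, go to A
A | 22[1]11   read 1 → write _, move left, go to B
B | 2[2]_11
Cell 0 holds 2 when M halts.

2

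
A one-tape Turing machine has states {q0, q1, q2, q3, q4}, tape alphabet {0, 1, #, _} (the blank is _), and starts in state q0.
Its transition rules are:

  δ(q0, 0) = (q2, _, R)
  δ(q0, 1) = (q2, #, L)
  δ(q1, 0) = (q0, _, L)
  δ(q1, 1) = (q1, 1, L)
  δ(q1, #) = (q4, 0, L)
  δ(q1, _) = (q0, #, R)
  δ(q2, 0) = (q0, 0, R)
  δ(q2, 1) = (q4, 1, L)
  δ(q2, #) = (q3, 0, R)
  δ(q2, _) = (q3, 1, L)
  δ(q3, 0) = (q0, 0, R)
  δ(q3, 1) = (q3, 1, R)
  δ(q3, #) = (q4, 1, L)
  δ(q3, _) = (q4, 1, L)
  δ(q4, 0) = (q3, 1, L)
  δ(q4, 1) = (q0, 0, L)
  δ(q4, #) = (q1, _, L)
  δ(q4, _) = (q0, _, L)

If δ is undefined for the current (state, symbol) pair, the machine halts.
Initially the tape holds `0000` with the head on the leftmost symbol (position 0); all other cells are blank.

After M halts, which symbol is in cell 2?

_

q0 | [0]000_   read 0 → write _, move R, go to q2
q2 | _[0]00_   read 0 → write 0, move R, go to q0
q0 | _0[0]0_   read 0 → write _, move R, go to q2
q2 | _0_[0]_   read 0 → write 0, move R, go to q0
q0 | _0_0[_]
Cell 2 holds _ when M halts.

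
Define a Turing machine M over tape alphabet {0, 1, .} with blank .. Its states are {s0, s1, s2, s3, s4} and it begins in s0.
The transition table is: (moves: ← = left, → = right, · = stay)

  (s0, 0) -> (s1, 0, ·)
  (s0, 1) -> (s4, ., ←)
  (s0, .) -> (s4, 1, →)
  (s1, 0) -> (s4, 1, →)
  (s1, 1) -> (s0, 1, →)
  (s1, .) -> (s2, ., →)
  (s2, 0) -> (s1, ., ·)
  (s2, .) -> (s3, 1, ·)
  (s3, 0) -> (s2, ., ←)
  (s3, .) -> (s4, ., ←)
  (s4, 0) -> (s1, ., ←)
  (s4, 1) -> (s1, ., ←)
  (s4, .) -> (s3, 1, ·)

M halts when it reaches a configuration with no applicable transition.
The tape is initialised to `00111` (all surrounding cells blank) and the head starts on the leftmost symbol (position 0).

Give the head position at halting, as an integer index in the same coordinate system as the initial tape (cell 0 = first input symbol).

5

state=s0 head=0 tape=[0]0111.   (s0,0)→(s1,0,·)
state=s1 head=0 tape=[0]0111.   (s1,0)→(s4,1,→)
state=s4 head=1 tape=1[0]111.   (s4,0)→(s1,.,←)
state=s1 head=0 tape=[1].111.   (s1,1)→(s0,1,→)
state=s0 head=1 tape=1[.]111.   (s0,.)→(s4,1,→)
state=s4 head=2 tape=11[1]11.   (s4,1)→(s1,.,←)
state=s1 head=1 tape=1[1].11.   (s1,1)→(s0,1,→)
state=s0 head=2 tape=11[.]11.   (s0,.)→(s4,1,→)
state=s4 head=3 tape=111[1]1.   (s4,1)→(s1,.,←)
state=s1 head=2 tape=11[1].1.   (s1,1)→(s0,1,→)
state=s0 head=3 tape=111[.]1.   (s0,.)→(s4,1,→)
state=s4 head=4 tape=1111[1].   (s4,1)→(s1,.,←)
state=s1 head=3 tape=111[1]..   (s1,1)→(s0,1,→)
state=s0 head=4 tape=1111[.].   (s0,.)→(s4,1,→)
state=s4 head=5 tape=11111[.]   (s4,.)→(s3,1,·)
state=s3 head=5 tape=11111[1]
At halt the head is at cell 5.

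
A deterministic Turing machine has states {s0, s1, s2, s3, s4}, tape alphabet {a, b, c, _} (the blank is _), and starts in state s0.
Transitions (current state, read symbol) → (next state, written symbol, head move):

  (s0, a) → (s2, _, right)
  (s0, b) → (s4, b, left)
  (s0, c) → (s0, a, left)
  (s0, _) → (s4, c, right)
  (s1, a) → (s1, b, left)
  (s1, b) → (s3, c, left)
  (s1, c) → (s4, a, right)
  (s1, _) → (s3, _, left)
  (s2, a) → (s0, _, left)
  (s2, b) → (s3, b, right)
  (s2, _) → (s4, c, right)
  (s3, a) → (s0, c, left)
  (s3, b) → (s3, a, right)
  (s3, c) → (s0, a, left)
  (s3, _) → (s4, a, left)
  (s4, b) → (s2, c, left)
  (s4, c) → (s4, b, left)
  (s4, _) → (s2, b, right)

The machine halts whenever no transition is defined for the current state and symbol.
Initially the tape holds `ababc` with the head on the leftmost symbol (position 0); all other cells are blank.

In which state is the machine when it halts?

s2

s0 | __[a]babc   read a → write _, move right, go to s2
s2 | ___[b]abc   read b → write b, move right, go to s3
s3 | ___b[a]bc   read a → write c, move left, go to s0
s0 | ___[b]cbc   read b → write b, move left, go to s4
s4 | __[_]bcbc   read _ → write b, move right, go to s2
s2 | __b[b]cbc   read b → write b, move right, go to s3
s3 | __bb[c]bc   read c → write a, move left, go to s0
s0 | __b[b]abc   read b → write b, move left, go to s4
s4 | __[b]babc   read b → write c, move left, go to s2
s2 | _[_]cbabc   read _ → write c, move right, go to s4
s4 | _c[c]babc   read c → write b, move left, go to s4
s4 | _[c]bbabc   read c → write b, move left, go to s4
s4 | [_]bbbabc   read _ → write b, move right, go to s2
s2 | b[b]bbabc   read b → write b, move right, go to s3
s3 | bb[b]babc   read b → write a, move right, go to s3
s3 | bba[b]abc   read b → write a, move right, go to s3
s3 | bbaa[a]bc   read a → write c, move left, go to s0
s0 | bba[a]cbc   read a → write _, move right, go to s2
s2 | bba_[c]bc
No transition is defined for (s2, c); M halts in state s2.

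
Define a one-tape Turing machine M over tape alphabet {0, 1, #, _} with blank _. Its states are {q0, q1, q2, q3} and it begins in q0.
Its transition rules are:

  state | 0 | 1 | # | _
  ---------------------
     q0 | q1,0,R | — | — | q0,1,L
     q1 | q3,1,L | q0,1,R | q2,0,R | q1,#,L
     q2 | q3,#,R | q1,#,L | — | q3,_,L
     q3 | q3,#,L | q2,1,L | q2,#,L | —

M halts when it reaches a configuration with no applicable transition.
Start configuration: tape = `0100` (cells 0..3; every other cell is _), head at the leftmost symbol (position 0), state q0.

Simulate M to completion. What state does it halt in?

state=q0 head=0 tape=[0]100   (q0,0)→(q1,0,R)
state=q1 head=1 tape=0[1]00   (q1,1)→(q0,1,R)
state=q0 head=2 tape=01[0]0   (q0,0)→(q1,0,R)
state=q1 head=3 tape=010[0]   (q1,0)→(q3,1,L)
state=q3 head=2 tape=01[0]1   (q3,0)→(q3,#,L)
state=q3 head=1 tape=0[1]#1   (q3,1)→(q2,1,L)
state=q2 head=0 tape=[0]1#1   (q2,0)→(q3,#,R)
state=q3 head=1 tape=#[1]#1   (q3,1)→(q2,1,L)
state=q2 head=0 tape=[#]1#1
No transition is defined for (q2, #); M halts in state q2.

q2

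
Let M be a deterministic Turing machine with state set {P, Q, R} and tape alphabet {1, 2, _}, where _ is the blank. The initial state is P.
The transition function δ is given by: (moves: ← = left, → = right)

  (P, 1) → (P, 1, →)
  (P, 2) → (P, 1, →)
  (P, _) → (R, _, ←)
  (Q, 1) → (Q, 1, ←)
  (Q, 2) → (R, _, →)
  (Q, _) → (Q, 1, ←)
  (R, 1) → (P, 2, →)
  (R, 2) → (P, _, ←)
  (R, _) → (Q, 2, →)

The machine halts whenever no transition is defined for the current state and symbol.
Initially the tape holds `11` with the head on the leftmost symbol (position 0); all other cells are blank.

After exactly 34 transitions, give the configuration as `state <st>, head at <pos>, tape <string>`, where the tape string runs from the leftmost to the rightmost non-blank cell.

state Q, head at -4, tape 2

P | _____[1]1_   read 1 → write 1, move →, go to P
P | _____1[1]_   read 1 → write 1, move →, go to P
P | _____11[_]   read _ → write _, move ←, go to R
R | _____1[1]_   read 1 → write 2, move →, go to P
P | _____12[_]   read _ → write _, move ←, go to R
R | _____1[2]_   read 2 → write _, move ←, go to P
P | _____[1]__   read 1 → write 1, move →, go to P
P | _____1[_]_   read _ → write _, move ←, go to R
R | _____[1]__   read 1 → write 2, move →, go to P
P | _____2[_]_   read _ → write _, move ←, go to R
R | _____[2]__   read 2 → write _, move ←, go to P
P | ____[_]___   read _ → write _, move ←, go to R
R | ___[_]____   read _ → write 2, move →, go to Q
Q | ___2[_]___   read _ → write 1, move ←, go to Q
Q | ___[2]1___   read 2 → write _, move →, go to R
R | ____[1]___   read 1 → write 2, move →, go to P
P | ____2[_]__   read _ → write _, move ←, go to R
R | ____[2]___   read 2 → write _, move ←, go to P
P | ___[_]____   read _ → write _, move ←, go to R
R | __[_]_____   read _ → write 2, move →, go to Q
Q | __2[_]____   read _ → write 1, move ←, go to Q
Q | __[2]1____   read 2 → write _, move →, go to R
R | ___[1]____   read 1 → write 2, move →, go to P
P | ___2[_]___   read _ → write _, move ←, go to R
R | ___[2]____   read 2 → write _, move ←, go to P
P | __[_]_____   read _ → write _, move ←, go to R
R | _[_]______   read _ → write 2, move →, go to Q
Q | _2[_]_____   read _ → write 1, move ←, go to Q
Q | _[2]1_____   read 2 → write _, move →, go to R
R | __[1]_____   read 1 → write 2, move →, go to P
P | __2[_]____   read _ → write _, move ←, go to R
R | __[2]_____   read 2 → write _, move ←, go to P
P | _[_]______   read _ → write _, move ←, go to R
R | [_]_______   read _ → write 2, move →, go to Q
Q | 2[_]______
After 34 steps: state Q, head at -4, tape 2.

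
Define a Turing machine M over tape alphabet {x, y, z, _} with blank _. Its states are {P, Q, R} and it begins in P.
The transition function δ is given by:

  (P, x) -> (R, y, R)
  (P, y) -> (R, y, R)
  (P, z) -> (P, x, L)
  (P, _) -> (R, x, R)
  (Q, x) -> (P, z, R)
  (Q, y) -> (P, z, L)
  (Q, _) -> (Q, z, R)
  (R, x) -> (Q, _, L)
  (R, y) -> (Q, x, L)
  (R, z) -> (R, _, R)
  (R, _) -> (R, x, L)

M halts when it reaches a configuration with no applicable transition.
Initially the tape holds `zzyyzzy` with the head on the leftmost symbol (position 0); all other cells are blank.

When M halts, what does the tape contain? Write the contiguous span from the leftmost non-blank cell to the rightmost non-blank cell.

state=P head=0 tape=_[z]zyyzzy__   (P,z)→(P,x,L)
state=P head=-1 tape=[_]xzyyzzy__   (P,_)→(R,x,R)
state=R head=0 tape=x[x]zyyzzy__   (R,x)→(Q,_,L)
state=Q head=-1 tape=[x]_zyyzzy__   (Q,x)→(P,z,R)
state=P head=0 tape=z[_]zyyzzy__   (P,_)→(R,x,R)
state=R head=1 tape=zx[z]yyzzy__   (R,z)→(R,_,R)
state=R head=2 tape=zx_[y]yzzy__   (R,y)→(Q,x,L)
state=Q head=1 tape=zx[_]xyzzy__   (Q,_)→(Q,z,R)
state=Q head=2 tape=zxz[x]yzzy__   (Q,x)→(P,z,R)
state=P head=3 tape=zxzz[y]zzy__   (P,y)→(R,y,R)
state=R head=4 tape=zxzzy[z]zy__   (R,z)→(R,_,R)
state=R head=5 tape=zxzzy_[z]y__   (R,z)→(R,_,R)
state=R head=6 tape=zxzzy__[y]__   (R,y)→(Q,x,L)
state=Q head=5 tape=zxzzy_[_]x__   (Q,_)→(Q,z,R)
state=Q head=6 tape=zxzzy_z[x]__   (Q,x)→(P,z,R)
state=P head=7 tape=zxzzy_zz[_]_   (P,_)→(R,x,R)
state=R head=8 tape=zxzzy_zzx[_]   (R,_)→(R,x,L)
state=R head=7 tape=zxzzy_zz[x]x   (R,x)→(Q,_,L)
state=Q head=6 tape=zxzzy_z[z]_x
The non-blank tape span at halt is zxzzy_zz_x.

zxzzy_zz_x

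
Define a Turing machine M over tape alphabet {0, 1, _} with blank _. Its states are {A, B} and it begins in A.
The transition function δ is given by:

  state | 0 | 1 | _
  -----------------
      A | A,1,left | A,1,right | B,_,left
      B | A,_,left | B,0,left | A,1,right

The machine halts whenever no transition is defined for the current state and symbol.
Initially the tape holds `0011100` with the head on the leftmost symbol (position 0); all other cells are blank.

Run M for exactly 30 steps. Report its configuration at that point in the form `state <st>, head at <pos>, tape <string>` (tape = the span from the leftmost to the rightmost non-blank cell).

state=A head=0 tape=_____[0]011100   (A,0)→(A,1,left)
state=A head=-1 tape=____[_]1011100   (A,_)→(B,_,left)
state=B head=-2 tape=___[_]_1011100   (B,_)→(A,1,right)
state=A head=-1 tape=___1[_]1011100   (A,_)→(B,_,left)
state=B head=-2 tape=___[1]_1011100   (B,1)→(B,0,left)
state=B head=-3 tape=__[_]0_1011100   (B,_)→(A,1,right)
state=A head=-2 tape=__1[0]_1011100   (A,0)→(A,1,left)
state=A head=-3 tape=__[1]1_1011100   (A,1)→(A,1,right)
state=A head=-2 tape=__1[1]_1011100   (A,1)→(A,1,right)
state=A head=-1 tape=__11[_]1011100   (A,_)→(B,_,left)
state=B head=-2 tape=__1[1]_1011100   (B,1)→(B,0,left)
state=B head=-3 tape=__[1]0_1011100   (B,1)→(B,0,left)
state=B head=-4 tape=_[_]00_1011100   (B,_)→(A,1,right)
state=A head=-3 tape=_1[0]0_1011100   (A,0)→(A,1,left)
state=A head=-4 tape=_[1]10_1011100   (A,1)→(A,1,right)
state=A head=-3 tape=_1[1]0_1011100   (A,1)→(A,1,right)
state=A head=-2 tape=_11[0]_1011100   (A,0)→(A,1,left)
state=A head=-3 tape=_1[1]1_1011100   (A,1)→(A,1,right)
state=A head=-2 tape=_11[1]_1011100   (A,1)→(A,1,right)
state=A head=-1 tape=_111[_]1011100   (A,_)→(B,_,left)
state=B head=-2 tape=_11[1]_1011100   (B,1)→(B,0,left)
state=B head=-3 tape=_1[1]0_1011100   (B,1)→(B,0,left)
state=B head=-4 tape=_[1]00_1011100   (B,1)→(B,0,left)
state=B head=-5 tape=[_]000_1011100   (B,_)→(A,1,right)
state=A head=-4 tape=1[0]00_1011100   (A,0)→(A,1,left)
state=A head=-5 tape=[1]100_1011100   (A,1)→(A,1,right)
state=A head=-4 tape=1[1]00_1011100   (A,1)→(A,1,right)
state=A head=-3 tape=11[0]0_1011100   (A,0)→(A,1,left)
state=A head=-4 tape=1[1]10_1011100   (A,1)→(A,1,right)
state=A head=-3 tape=11[1]0_1011100   (A,1)→(A,1,right)
state=A head=-2 tape=111[0]_1011100
After 30 steps: state A, head at -2, tape 1110_1011100.

state A, head at -2, tape 1110_1011100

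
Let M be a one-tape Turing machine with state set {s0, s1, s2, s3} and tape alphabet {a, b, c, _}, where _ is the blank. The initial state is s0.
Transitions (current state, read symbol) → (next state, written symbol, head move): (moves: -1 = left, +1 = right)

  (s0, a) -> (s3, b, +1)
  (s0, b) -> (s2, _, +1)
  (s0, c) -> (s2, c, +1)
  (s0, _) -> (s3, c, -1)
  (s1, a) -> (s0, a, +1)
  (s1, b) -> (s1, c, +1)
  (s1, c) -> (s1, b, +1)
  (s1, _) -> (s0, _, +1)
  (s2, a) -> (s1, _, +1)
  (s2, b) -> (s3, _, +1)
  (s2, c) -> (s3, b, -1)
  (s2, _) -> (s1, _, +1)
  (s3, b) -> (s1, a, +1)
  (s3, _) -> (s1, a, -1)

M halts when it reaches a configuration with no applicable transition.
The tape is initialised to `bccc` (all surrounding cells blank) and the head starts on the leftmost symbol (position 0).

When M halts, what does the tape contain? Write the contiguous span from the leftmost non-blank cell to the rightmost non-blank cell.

s0 | _[b]ccc_____   read b → write _, move +1, go to s2
s2 | __[c]cc_____   read c → write b, move -1, go to s3
s3 | _[_]bcc_____   read _ → write a, move -1, go to s1
s1 | [_]abcc_____   read _ → write _, move +1, go to s0
s0 | _[a]bcc_____   read a → write b, move +1, go to s3
s3 | _b[b]cc_____   read b → write a, move +1, go to s1
s1 | _ba[c]c_____   read c → write b, move +1, go to s1
s1 | _bab[c]_____   read c → write b, move +1, go to s1
s1 | _babb[_]____   read _ → write _, move +1, go to s0
s0 | _babb_[_]___   read _ → write c, move -1, go to s3
s3 | _babb[_]c___   read _ → write a, move -1, go to s1
s1 | _bab[b]ac___   read b → write c, move +1, go to s1
s1 | _babc[a]c___   read a → write a, move +1, go to s0
s0 | _babca[c]___   read c → write c, move +1, go to s2
s2 | _babcac[_]__   read _ → write _, move +1, go to s1
s1 | _babcac_[_]_   read _ → write _, move +1, go to s0
s0 | _babcac__[_]   read _ → write c, move -1, go to s3
s3 | _babcac_[_]c   read _ → write a, move -1, go to s1
s1 | _babcac[_]ac   read _ → write _, move +1, go to s0
s0 | _babcac_[a]c   read a → write b, move +1, go to s3
s3 | _babcac_b[c]
The non-blank tape span at halt is babcac_bc.

babcac_bc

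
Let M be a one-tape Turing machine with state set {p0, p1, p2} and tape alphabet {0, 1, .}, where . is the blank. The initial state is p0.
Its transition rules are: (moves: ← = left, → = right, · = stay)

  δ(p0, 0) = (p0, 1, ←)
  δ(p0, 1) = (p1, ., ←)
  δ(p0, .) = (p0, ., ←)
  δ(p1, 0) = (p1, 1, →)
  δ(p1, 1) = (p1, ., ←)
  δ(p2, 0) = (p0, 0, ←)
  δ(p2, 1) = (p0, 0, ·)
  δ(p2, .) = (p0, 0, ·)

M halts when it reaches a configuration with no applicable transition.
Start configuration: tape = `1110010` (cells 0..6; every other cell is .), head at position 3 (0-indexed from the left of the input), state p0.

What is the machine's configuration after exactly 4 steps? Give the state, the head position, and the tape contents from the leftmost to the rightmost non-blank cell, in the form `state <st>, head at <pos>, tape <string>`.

p0 | .111[0]010   read 0 → write 1, move ←, go to p0
p0 | .11[1]1010   read 1 → write ., move ←, go to p1
p1 | .1[1].1010   read 1 → write ., move ←, go to p1
p1 | .[1]..1010   read 1 → write ., move ←, go to p1
p1 | [.]...1010
After 4 steps: state p1, head at -1, tape 1010.

state p1, head at -1, tape 1010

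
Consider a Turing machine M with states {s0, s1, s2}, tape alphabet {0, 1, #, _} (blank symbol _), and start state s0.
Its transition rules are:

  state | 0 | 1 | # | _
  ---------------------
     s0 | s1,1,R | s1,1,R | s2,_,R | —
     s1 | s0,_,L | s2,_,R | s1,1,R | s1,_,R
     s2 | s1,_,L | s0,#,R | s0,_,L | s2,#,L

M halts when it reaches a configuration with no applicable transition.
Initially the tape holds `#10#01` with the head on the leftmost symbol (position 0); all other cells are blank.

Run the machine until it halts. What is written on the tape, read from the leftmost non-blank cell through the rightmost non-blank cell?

state=s0 head=0 tape=[#]10#01_   (s0,#)→(s2,_,R)
state=s2 head=1 tape=_[1]0#01_   (s2,1)→(s0,#,R)
state=s0 head=2 tape=_#[0]#01_   (s0,0)→(s1,1,R)
state=s1 head=3 tape=_#1[#]01_   (s1,#)→(s1,1,R)
state=s1 head=4 tape=_#11[0]1_   (s1,0)→(s0,_,L)
state=s0 head=3 tape=_#1[1]_1_   (s0,1)→(s1,1,R)
state=s1 head=4 tape=_#11[_]1_   (s1,_)→(s1,_,R)
state=s1 head=5 tape=_#11_[1]_   (s1,1)→(s2,_,R)
state=s2 head=6 tape=_#11__[_]   (s2,_)→(s2,#,L)
state=s2 head=5 tape=_#11_[_]#   (s2,_)→(s2,#,L)
state=s2 head=4 tape=_#11[_]##   (s2,_)→(s2,#,L)
state=s2 head=3 tape=_#1[1]###   (s2,1)→(s0,#,R)
state=s0 head=4 tape=_#1#[#]##   (s0,#)→(s2,_,R)
state=s2 head=5 tape=_#1#_[#]#   (s2,#)→(s0,_,L)
state=s0 head=4 tape=_#1#[_]_#
The non-blank tape span at halt is #1#__#.

#1#__#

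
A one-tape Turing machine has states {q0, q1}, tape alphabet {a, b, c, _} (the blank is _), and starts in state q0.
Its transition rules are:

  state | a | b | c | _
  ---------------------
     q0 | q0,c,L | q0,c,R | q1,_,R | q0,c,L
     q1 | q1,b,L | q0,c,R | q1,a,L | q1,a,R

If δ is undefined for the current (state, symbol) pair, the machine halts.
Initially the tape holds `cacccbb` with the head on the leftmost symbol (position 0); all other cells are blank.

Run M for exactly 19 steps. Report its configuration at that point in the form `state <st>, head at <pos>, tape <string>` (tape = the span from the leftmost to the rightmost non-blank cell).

state q1, head at -1, tape abbbbcbb

q0 | _[c]acccbb   read c → write _, move R, go to q1
q1 | __[a]cccbb   read a → write b, move L, go to q1
q1 | _[_]bcccbb   read _ → write a, move R, go to q1
q1 | _a[b]cccbb   read b → write c, move R, go to q0
q0 | _ac[c]ccbb   read c → write _, move R, go to q1
q1 | _ac_[c]cbb   read c → write a, move L, go to q1
q1 | _ac[_]acbb   read _ → write a, move R, go to q1
q1 | _aca[a]cbb   read a → write b, move L, go to q1
q1 | _ac[a]bcbb   read a → write b, move L, go to q1
q1 | _a[c]bbcbb   read c → write a, move L, go to q1
q1 | _[a]abbcbb   read a → write b, move L, go to q1
q1 | [_]babbcbb   read _ → write a, move R, go to q1
q1 | a[b]abbcbb   read b → write c, move R, go to q0
q0 | ac[a]bbcbb   read a → write c, move L, go to q0
q0 | a[c]cbbcbb   read c → write _, move R, go to q1
q1 | a_[c]bbcbb   read c → write a, move L, go to q1
q1 | a[_]abbcbb   read _ → write a, move R, go to q1
q1 | aa[a]bbcbb   read a → write b, move L, go to q1
q1 | a[a]bbbcbb   read a → write b, move L, go to q1
q1 | [a]bbbbcbb
After 19 steps: state q1, head at -1, tape abbbbcbb.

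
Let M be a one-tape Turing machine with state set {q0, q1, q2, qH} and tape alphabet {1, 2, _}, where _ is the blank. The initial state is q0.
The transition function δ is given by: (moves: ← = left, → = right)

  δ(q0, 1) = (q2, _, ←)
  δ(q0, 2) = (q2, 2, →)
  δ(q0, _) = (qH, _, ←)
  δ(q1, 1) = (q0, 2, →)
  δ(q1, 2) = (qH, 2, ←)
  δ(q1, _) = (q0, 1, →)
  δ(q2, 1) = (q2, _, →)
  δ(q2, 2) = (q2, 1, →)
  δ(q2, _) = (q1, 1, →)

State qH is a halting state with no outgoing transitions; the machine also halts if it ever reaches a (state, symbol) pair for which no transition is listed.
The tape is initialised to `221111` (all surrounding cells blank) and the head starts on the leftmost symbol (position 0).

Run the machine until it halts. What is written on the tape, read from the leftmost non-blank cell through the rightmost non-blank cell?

q0 | [2]21111___   read 2 → write 2, move →, go to q2
q2 | 2[2]1111___   read 2 → write 1, move →, go to q2
q2 | 21[1]111___   read 1 → write _, move →, go to q2
q2 | 21_[1]11___   read 1 → write _, move →, go to q2
q2 | 21__[1]1___   read 1 → write _, move →, go to q2
q2 | 21___[1]___   read 1 → write _, move →, go to q2
q2 | 21____[_]__   read _ → write 1, move →, go to q1
q1 | 21____1[_]_   read _ → write 1, move →, go to q0
q0 | 21____11[_]   read _ → write _, move ←, go to qH
qH | 21____1[1]_
The non-blank tape span at halt is 21____11.

21____11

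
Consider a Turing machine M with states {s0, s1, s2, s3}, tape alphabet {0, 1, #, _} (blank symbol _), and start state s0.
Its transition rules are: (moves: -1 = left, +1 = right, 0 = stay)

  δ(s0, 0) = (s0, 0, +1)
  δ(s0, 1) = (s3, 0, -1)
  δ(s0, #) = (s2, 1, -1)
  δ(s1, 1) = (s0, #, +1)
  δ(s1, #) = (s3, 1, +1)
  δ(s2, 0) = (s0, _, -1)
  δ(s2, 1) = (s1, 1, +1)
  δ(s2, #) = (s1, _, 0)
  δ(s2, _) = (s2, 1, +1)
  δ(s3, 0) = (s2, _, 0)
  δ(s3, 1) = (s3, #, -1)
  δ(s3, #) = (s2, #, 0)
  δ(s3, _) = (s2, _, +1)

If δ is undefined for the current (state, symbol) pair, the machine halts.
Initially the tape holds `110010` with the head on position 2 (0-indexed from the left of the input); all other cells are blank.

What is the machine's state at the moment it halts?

s1

state=s0 head=2 tape=_11[0]010   (s0,0)→(s0,0,+1)
state=s0 head=3 tape=_110[0]10   (s0,0)→(s0,0,+1)
state=s0 head=4 tape=_1100[1]0   (s0,1)→(s3,0,-1)
state=s3 head=3 tape=_110[0]00   (s3,0)→(s2,_,0)
state=s2 head=3 tape=_110[_]00   (s2,_)→(s2,1,+1)
state=s2 head=4 tape=_1101[0]0   (s2,0)→(s0,_,-1)
state=s0 head=3 tape=_110[1]_0   (s0,1)→(s3,0,-1)
state=s3 head=2 tape=_11[0]0_0   (s3,0)→(s2,_,0)
state=s2 head=2 tape=_11[_]0_0   (s2,_)→(s2,1,+1)
state=s2 head=3 tape=_111[0]_0   (s2,0)→(s0,_,-1)
state=s0 head=2 tape=_11[1]__0   (s0,1)→(s3,0,-1)
state=s3 head=1 tape=_1[1]0__0   (s3,1)→(s3,#,-1)
state=s3 head=0 tape=_[1]#0__0   (s3,1)→(s3,#,-1)
state=s3 head=-1 tape=[_]##0__0   (s3,_)→(s2,_,+1)
state=s2 head=0 tape=_[#]#0__0   (s2,#)→(s1,_,0)
state=s1 head=0 tape=_[_]#0__0
No transition is defined for (s1, _); M halts in state s1.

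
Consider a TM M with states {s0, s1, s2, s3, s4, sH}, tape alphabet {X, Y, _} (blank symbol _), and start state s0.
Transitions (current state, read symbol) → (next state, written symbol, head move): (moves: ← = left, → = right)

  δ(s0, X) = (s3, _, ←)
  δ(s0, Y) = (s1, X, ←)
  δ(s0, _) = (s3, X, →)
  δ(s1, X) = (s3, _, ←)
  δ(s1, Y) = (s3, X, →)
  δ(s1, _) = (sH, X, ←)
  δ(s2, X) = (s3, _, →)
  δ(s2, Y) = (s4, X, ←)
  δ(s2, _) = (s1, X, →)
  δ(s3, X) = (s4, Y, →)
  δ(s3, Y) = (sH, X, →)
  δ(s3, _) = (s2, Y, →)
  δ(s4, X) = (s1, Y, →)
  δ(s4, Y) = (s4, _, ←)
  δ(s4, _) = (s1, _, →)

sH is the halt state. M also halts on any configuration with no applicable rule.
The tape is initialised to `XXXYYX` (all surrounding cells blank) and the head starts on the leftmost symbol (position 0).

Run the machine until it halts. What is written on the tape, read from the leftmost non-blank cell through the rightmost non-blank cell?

YYYXXXX

state=s0 head=0 tape=_[X]XXYYX   (s0,X)→(s3,_,←)
state=s3 head=-1 tape=[_]_XXYYX   (s3,_)→(s2,Y,→)
state=s2 head=0 tape=Y[_]XXYYX   (s2,_)→(s1,X,→)
state=s1 head=1 tape=YX[X]XYYX   (s1,X)→(s3,_,←)
state=s3 head=0 tape=Y[X]_XYYX   (s3,X)→(s4,Y,→)
state=s4 head=1 tape=YY[_]XYYX   (s4,_)→(s1,_,→)
state=s1 head=2 tape=YY_[X]YYX   (s1,X)→(s3,_,←)
state=s3 head=1 tape=YY[_]_YYX   (s3,_)→(s2,Y,→)
state=s2 head=2 tape=YYY[_]YYX   (s2,_)→(s1,X,→)
state=s1 head=3 tape=YYYX[Y]YX   (s1,Y)→(s3,X,→)
state=s3 head=4 tape=YYYXX[Y]X   (s3,Y)→(sH,X,→)
state=sH head=5 tape=YYYXXX[X]
The non-blank tape span at halt is YYYXXXX.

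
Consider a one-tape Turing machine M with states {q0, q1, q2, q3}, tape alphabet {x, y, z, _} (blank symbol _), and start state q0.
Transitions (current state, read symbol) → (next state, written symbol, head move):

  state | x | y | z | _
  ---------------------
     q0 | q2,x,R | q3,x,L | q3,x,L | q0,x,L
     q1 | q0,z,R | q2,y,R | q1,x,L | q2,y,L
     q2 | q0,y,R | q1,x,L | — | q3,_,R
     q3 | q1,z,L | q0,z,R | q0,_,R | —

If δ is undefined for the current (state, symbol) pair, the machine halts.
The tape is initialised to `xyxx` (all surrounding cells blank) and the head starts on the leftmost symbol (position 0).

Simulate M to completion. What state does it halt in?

q0 | [x]yxx__   read x → write x, move R, go to q2
q2 | x[y]xx__   read y → write x, move L, go to q1
q1 | [x]xxx__   read x → write z, move R, go to q0
q0 | z[x]xx__   read x → write x, move R, go to q2
q2 | zx[x]x__   read x → write y, move R, go to q0
q0 | zxy[x]__   read x → write x, move R, go to q2
q2 | zxyx[_]_   read _ → write _, move R, go to q3
q3 | zxyx_[_]
No transition is defined for (q3, _); M halts in state q3.

q3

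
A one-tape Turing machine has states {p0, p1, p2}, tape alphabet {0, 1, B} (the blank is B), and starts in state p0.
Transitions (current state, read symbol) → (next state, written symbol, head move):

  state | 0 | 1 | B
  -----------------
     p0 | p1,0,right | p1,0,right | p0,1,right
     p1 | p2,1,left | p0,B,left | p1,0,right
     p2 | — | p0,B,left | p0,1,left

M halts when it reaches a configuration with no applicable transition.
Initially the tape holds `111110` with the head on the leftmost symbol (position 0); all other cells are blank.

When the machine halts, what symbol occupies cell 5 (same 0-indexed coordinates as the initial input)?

state=p0 head=0 tape=[1]11110   (p0,1)→(p1,0,right)
state=p1 head=1 tape=0[1]1110   (p1,1)→(p0,B,left)
state=p0 head=0 tape=[0]B1110   (p0,0)→(p1,0,right)
state=p1 head=1 tape=0[B]1110   (p1,B)→(p1,0,right)
state=p1 head=2 tape=00[1]110   (p1,1)→(p0,B,left)
state=p0 head=1 tape=0[0]B110   (p0,0)→(p1,0,right)
state=p1 head=2 tape=00[B]110   (p1,B)→(p1,0,right)
state=p1 head=3 tape=000[1]10   (p1,1)→(p0,B,left)
state=p0 head=2 tape=00[0]B10   (p0,0)→(p1,0,right)
state=p1 head=3 tape=000[B]10   (p1,B)→(p1,0,right)
state=p1 head=4 tape=0000[1]0   (p1,1)→(p0,B,left)
state=p0 head=3 tape=000[0]B0   (p0,0)→(p1,0,right)
state=p1 head=4 tape=0000[B]0   (p1,B)→(p1,0,right)
state=p1 head=5 tape=00000[0]   (p1,0)→(p2,1,left)
state=p2 head=4 tape=0000[0]1
Cell 5 holds 1 when M halts.

1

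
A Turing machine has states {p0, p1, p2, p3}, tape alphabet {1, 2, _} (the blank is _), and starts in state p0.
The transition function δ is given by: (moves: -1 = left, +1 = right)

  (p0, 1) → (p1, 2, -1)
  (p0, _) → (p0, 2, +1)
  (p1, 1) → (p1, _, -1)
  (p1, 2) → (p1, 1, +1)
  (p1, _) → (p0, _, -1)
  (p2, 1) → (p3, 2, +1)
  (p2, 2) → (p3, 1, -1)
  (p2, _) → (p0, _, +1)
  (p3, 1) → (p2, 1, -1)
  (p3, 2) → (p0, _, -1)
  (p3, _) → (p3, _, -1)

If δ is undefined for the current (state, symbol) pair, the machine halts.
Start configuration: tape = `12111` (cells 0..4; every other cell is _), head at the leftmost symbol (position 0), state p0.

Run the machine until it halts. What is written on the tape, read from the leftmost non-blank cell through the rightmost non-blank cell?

2222111

p0 | __[1]2111   read 1 → write 2, move -1, go to p1
p1 | _[_]22111   read _ → write _, move -1, go to p0
p0 | [_]_22111   read _ → write 2, move +1, go to p0
p0 | 2[_]22111   read _ → write 2, move +1, go to p0
p0 | 22[2]2111
The non-blank tape span at halt is 2222111.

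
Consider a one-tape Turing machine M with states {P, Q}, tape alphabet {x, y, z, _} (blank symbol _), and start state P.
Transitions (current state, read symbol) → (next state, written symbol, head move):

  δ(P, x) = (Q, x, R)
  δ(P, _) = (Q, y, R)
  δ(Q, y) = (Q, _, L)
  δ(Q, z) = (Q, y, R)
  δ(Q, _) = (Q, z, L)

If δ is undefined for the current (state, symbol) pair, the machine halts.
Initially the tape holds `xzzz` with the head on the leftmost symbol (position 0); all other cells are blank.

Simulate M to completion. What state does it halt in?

Q

state=P head=0 tape=[x]zzz_   (P,x)→(Q,x,R)
state=Q head=1 tape=x[z]zz_   (Q,z)→(Q,y,R)
state=Q head=2 tape=xy[z]z_   (Q,z)→(Q,y,R)
state=Q head=3 tape=xyy[z]_   (Q,z)→(Q,y,R)
state=Q head=4 tape=xyyy[_]   (Q,_)→(Q,z,L)
state=Q head=3 tape=xyy[y]z   (Q,y)→(Q,_,L)
state=Q head=2 tape=xy[y]_z   (Q,y)→(Q,_,L)
state=Q head=1 tape=x[y]__z   (Q,y)→(Q,_,L)
state=Q head=0 tape=[x]___z
No transition is defined for (Q, x); M halts in state Q.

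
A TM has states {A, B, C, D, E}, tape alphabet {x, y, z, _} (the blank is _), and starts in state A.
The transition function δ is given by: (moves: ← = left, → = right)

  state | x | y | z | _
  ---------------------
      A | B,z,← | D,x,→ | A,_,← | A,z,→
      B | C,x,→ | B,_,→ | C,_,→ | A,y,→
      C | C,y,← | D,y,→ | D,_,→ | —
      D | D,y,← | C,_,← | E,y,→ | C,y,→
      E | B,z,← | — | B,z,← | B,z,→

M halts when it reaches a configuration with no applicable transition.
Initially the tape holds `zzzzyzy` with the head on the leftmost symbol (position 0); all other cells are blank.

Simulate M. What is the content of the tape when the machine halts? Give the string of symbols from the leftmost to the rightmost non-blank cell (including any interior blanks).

state=A head=0 tape=____[z]zzzyzy   (A,z)→(A,_,←)
state=A head=-1 tape=___[_]_zzzyzy   (A,_)→(A,z,→)
state=A head=0 tape=___z[_]zzzyzy   (A,_)→(A,z,→)
state=A head=1 tape=___zz[z]zzyzy   (A,z)→(A,_,←)
state=A head=0 tape=___z[z]_zzyzy   (A,z)→(A,_,←)
state=A head=-1 tape=___[z]__zzyzy   (A,z)→(A,_,←)
state=A head=-2 tape=__[_]___zzyzy   (A,_)→(A,z,→)
state=A head=-1 tape=__z[_]__zzyzy   (A,_)→(A,z,→)
state=A head=0 tape=__zz[_]_zzyzy   (A,_)→(A,z,→)
state=A head=1 tape=__zzz[_]zzyzy   (A,_)→(A,z,→)
state=A head=2 tape=__zzzz[z]zyzy   (A,z)→(A,_,←)
state=A head=1 tape=__zzz[z]_zyzy   (A,z)→(A,_,←)
state=A head=0 tape=__zz[z]__zyzy   (A,z)→(A,_,←)
state=A head=-1 tape=__z[z]___zyzy   (A,z)→(A,_,←)
state=A head=-2 tape=__[z]____zyzy   (A,z)→(A,_,←)
state=A head=-3 tape=_[_]_____zyzy   (A,_)→(A,z,→)
state=A head=-2 tape=_z[_]____zyzy   (A,_)→(A,z,→)
state=A head=-1 tape=_zz[_]___zyzy   (A,_)→(A,z,→)
state=A head=0 tape=_zzz[_]__zyzy   (A,_)→(A,z,→)
state=A head=1 tape=_zzzz[_]_zyzy   (A,_)→(A,z,→)
state=A head=2 tape=_zzzzz[_]zyzy   (A,_)→(A,z,→)
state=A head=3 tape=_zzzzzz[z]yzy   (A,z)→(A,_,←)
state=A head=2 tape=_zzzzz[z]_yzy   (A,z)→(A,_,←)
state=A head=1 tape=_zzzz[z]__yzy   (A,z)→(A,_,←)
state=A head=0 tape=_zzz[z]___yzy   (A,z)→(A,_,←)
state=A head=-1 tape=_zz[z]____yzy   (A,z)→(A,_,←)
state=A head=-2 tape=_z[z]_____yzy   (A,z)→(A,_,←)
state=A head=-3 tape=_[z]______yzy   (A,z)→(A,_,←)
state=A head=-4 tape=[_]_______yzy   (A,_)→(A,z,→)
state=A head=-3 tape=z[_]______yzy   (A,_)→(A,z,→)
state=A head=-2 tape=zz[_]_____yzy   (A,_)→(A,z,→)
state=A head=-1 tape=zzz[_]____yzy   (A,_)→(A,z,→)
state=A head=0 tape=zzzz[_]___yzy   (A,_)→(A,z,→)
state=A head=1 tape=zzzzz[_]__yzy   (A,_)→(A,z,→)
state=A head=2 tape=zzzzzz[_]_yzy   (A,_)→(A,z,→)
state=A head=3 tape=zzzzzzz[_]yzy   (A,_)→(A,z,→)
state=A head=4 tape=zzzzzzzz[y]zy   (A,y)→(D,x,→)
state=D head=5 tape=zzzzzzzzx[z]y   (D,z)→(E,y,→)
state=E head=6 tape=zzzzzzzzxy[y]
The non-blank tape span at halt is zzzzzzzzxyy.

zzzzzzzzxyy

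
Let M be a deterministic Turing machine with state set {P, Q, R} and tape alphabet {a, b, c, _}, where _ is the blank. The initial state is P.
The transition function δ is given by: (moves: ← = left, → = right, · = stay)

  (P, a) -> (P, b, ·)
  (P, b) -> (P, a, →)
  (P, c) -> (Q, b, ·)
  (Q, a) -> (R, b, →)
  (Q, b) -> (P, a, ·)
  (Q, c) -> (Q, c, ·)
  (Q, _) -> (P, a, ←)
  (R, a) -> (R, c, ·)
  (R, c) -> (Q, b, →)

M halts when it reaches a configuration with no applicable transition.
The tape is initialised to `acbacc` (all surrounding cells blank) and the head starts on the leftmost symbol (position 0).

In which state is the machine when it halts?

P

P | [a]cbacc_   read a → write b, move ·, go to P
P | [b]cbacc_   read b → write a, move →, go to P
P | a[c]bacc_   read c → write b, move ·, go to Q
Q | a[b]bacc_   read b → write a, move ·, go to P
P | a[a]bacc_   read a → write b, move ·, go to P
P | a[b]bacc_   read b → write a, move →, go to P
P | aa[b]acc_   read b → write a, move →, go to P
P | aaa[a]cc_   read a → write b, move ·, go to P
P | aaa[b]cc_   read b → write a, move →, go to P
P | aaaa[c]c_   read c → write b, move ·, go to Q
Q | aaaa[b]c_   read b → write a, move ·, go to P
P | aaaa[a]c_   read a → write b, move ·, go to P
P | aaaa[b]c_   read b → write a, move →, go to P
P | aaaaa[c]_   read c → write b, move ·, go to Q
Q | aaaaa[b]_   read b → write a, move ·, go to P
P | aaaaa[a]_   read a → write b, move ·, go to P
P | aaaaa[b]_   read b → write a, move →, go to P
P | aaaaaa[_]
No transition is defined for (P, _); M halts in state P.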